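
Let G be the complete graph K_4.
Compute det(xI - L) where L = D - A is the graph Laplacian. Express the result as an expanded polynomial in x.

x^4 - 12x^3 + 48x^2 - 64x

The graph has 4 vertices and degree multiset [3, 3, 3, 3]; D is the diagonal matrix of degrees and L = D - A. The eigenvalues of L are [0, 4, 4, 4]; the characteristic polynomial is the product of (x - lambda_i), which multiplies out to x^4 - 12x^3 + 48x^2 - 64x. Since p(0) = det(-L) = 0, x divides p(x).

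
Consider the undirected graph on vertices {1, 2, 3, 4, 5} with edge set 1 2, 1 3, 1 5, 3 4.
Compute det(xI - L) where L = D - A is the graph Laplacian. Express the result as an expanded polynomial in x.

x^5 - 8x^4 + 20x^3 - 18x^2 + 5x

With the vertex order [1, 2, 3, 4, 5], the degrees are [3, 1, 2, 1, 1], giving D = diag(3, 1, 2, 1, 1) and L = D - A. L has integer entries, so p(x) = det(xI - L) has integer coefficients. Expanding the determinant yields x^5 - 8x^4 + 20x^3 - 18x^2 + 5x. The coefficient of x^4 equals -trace(L) = -8, matching the sum of degrees. By the matrix-tree theorem the graph has (1/5) * product of the nonzero eigenvalues = 1 spanning tree.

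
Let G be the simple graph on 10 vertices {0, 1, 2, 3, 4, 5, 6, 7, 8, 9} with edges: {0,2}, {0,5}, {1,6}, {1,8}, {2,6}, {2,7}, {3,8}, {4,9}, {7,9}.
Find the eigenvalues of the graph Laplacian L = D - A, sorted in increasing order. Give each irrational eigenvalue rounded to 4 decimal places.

Each diagonal entry of L is the vertex degree and each off-diagonal entry is -1 where an edge is present, 0 otherwise; in the order [0, 1, 2, 3, 4, 5, 6, 7, 8, 9] the diagonal is [2, 2, 3, 1, 1, 1, 2, 2, 2, 2]. The multiplicity of 0 as a Laplacian eigenvalue equals the number of connected components. The eigenvalues sum to 18, which equals trace(L) = 2|E|. The largest eigenvalue, 4.4659, is at most the vertex count 10.

[0, 0.1479, 0.2814, 0.7873, 1.2931, 2, 2.4631, 3.0926, 3.4687, 4.4659]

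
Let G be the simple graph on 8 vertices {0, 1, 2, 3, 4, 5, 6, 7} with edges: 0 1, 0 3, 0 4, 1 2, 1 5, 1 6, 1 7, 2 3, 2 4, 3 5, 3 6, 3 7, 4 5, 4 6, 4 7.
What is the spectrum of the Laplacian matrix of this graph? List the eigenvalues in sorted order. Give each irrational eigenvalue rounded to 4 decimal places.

Reading degrees in the order [0, 1, 2, 3, 4, 5, 6, 7] gives [3, 5, 3, 5, 5, 3, 3, 3]; set D = diag(3, 5, 3, 5, 5, 3, 3, 3) and form L = D - A. Since every row of L sums to 0, the all-ones vector is in the kernel and 0 is an eigenvalue. The single zero eigenvalue shows the graph is connected. The largest eigenvalue, 8, is at most the vertex count 8.

[0, 3, 3, 3, 3, 5, 5, 8]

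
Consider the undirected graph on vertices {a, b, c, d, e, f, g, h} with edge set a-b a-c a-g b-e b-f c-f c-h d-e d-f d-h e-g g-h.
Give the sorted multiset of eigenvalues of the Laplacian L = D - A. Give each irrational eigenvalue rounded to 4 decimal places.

With the vertex order [a, b, c, d, e, f, g, h], the degrees are [3, 3, 3, 3, 3, 3, 3, 3], giving D = diag(3, 3, 3, 3, 3, 3, 3, 3) and L = D - A. Since every row of L sums to 0, the all-ones vector is in the kernel and 0 is an eigenvalue. The single zero eigenvalue shows the graph is connected.

[0, 2, 2, 2, 4, 4, 4, 6]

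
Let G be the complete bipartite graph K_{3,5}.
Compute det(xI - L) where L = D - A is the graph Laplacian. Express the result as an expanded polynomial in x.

x^8 - 30x^7 + 375x^6 - 2540x^5 + 10095x^4 - 23598x^3 + 30105x^2 - 16200x

The graph has 8 vertices and degree multiset [5, 5, 5, 3, 3, 3, 3, 3]; D is the diagonal matrix of degrees and L = D - A. Computing det(xI - L) by cofactor expansion (or equivalently via sum-over-permutations) gives x^8 - 30x^7 + 375x^6 - 2540x^5 + 10095x^4 - 23598x^3 + 30105x^2 - 16200x. The coefficient of x^7 equals -trace(L) = -30, matching the sum of degrees.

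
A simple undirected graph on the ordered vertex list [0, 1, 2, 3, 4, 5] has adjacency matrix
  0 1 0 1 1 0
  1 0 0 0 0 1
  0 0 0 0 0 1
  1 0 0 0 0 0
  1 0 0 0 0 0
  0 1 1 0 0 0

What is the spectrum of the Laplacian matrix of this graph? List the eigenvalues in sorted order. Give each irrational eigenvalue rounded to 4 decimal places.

[0, 0.3249, 1, 1.4608, 3, 4.2143]

Each diagonal entry of L is the vertex degree and each off-diagonal entry is -1 where an edge is present, 0 otherwise; in the order [0, 1, 2, 3, 4, 5] the diagonal is [3, 2, 1, 1, 1, 2]. The multiplicity of 0 as a Laplacian eigenvalue equals the number of connected components. The single zero eigenvalue shows the graph is connected. By the matrix-tree theorem the graph has (1/6) * product of the nonzero eigenvalues = 1 spanning tree.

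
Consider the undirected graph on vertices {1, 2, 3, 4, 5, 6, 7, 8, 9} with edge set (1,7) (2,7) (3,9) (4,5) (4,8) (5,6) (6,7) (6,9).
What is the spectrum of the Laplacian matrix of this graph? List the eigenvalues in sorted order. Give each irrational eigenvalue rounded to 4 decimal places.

[0, 0.2217, 0.3327, 1, 1.1923, 2.1071, 3, 3.4413, 4.7049]

With the vertex order [1, 2, 3, 4, 5, 6, 7, 8, 9], the degrees are [1, 1, 1, 2, 2, 3, 3, 1, 2], giving D = diag(1, 1, 1, 2, 2, 3, 3, 1, 2) and L = D - A. The multiplicity of 0 as a Laplacian eigenvalue equals the number of connected components.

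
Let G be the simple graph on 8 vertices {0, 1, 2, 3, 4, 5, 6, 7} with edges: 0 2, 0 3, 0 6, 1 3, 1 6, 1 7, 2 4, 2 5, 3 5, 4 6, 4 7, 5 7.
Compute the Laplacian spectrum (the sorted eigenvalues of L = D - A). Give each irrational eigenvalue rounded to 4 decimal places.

With the vertex order [0, 1, 2, 3, 4, 5, 6, 7], the degrees are [3, 3, 3, 3, 3, 3, 3, 3], giving D = diag(3, 3, 3, 3, 3, 3, 3, 3) and L = D - A. Diagonalising L (or applying a numerical eigensolver to the 8x8 matrix) gives the spectrum above. The single zero eigenvalue shows the graph is connected.

[0, 2, 2, 2, 4, 4, 4, 6]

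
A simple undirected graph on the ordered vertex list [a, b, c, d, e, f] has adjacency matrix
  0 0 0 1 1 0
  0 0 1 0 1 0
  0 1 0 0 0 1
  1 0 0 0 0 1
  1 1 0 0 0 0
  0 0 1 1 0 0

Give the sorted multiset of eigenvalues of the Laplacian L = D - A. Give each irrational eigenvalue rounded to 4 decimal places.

With the vertex order [a, b, c, d, e, f], the degrees are [2, 2, 2, 2, 2, 2], giving D = diag(2, 2, 2, 2, 2, 2) and L = D - A. L is symmetric positive semidefinite, so every eigenvalue is real and nonnegative. There is one zero in the spectrum, matching the 1 component.

[0, 1, 1, 3, 3, 4]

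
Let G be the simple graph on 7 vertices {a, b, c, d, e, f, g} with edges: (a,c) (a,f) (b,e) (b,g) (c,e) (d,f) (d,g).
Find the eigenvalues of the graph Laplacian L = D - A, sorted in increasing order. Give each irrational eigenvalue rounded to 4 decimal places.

With the vertex order [a, b, c, d, e, f, g], the degrees are [2, 2, 2, 2, 2, 2, 2], giving D = diag(2, 2, 2, 2, 2, 2, 2) and L = D - A. Since every row of L sums to 0, the all-ones vector is in the kernel and 0 is an eigenvalue. The eigenvalues sum to 14, which equals trace(L) = 2|E|.

[0, 0.7530, 0.7530, 2.4450, 2.4450, 3.8019, 3.8019]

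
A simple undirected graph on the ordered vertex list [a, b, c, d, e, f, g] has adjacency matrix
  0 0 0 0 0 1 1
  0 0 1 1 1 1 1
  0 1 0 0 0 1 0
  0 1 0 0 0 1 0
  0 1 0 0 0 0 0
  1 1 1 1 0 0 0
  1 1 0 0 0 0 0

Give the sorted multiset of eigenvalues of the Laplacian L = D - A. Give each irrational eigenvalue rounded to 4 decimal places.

[0, 0.9099, 1.3275, 2, 2.6715, 4.9264, 6.1647]

Each diagonal entry of L is the vertex degree and each off-diagonal entry is -1 where an edge is present, 0 otherwise; in the order [a, b, c, d, e, f, g] the diagonal is [2, 5, 2, 2, 1, 4, 2]. Diagonalising L (or applying a numerical eigensolver to the 7x7 matrix) gives the spectrum above. There is one zero in the spectrum, matching the 1 component.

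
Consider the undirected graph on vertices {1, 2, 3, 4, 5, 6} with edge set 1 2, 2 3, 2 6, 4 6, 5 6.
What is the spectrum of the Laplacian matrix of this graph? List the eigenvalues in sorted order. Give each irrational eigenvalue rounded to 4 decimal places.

[0, 0.4384, 1, 1, 3, 4.5616]

Reading degrees in the order [1, 2, 3, 4, 5, 6] gives [1, 3, 1, 1, 1, 3]; set D = diag(1, 3, 1, 1, 1, 3) and form L = D - A. The multiplicity of 0 as a Laplacian eigenvalue equals the number of connected components.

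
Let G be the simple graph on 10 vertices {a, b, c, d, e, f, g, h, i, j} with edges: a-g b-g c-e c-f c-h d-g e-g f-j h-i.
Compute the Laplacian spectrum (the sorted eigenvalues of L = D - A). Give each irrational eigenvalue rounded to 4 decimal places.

[0, 0.1695, 0.3820, 1, 1, 1.2228, 2.1971, 2.6180, 4.2756, 5.1350]

Reading degrees in the order [a, b, c, d, e, f, g, h, i, j] gives [1, 1, 3, 1, 2, 2, 4, 2, 1, 1]; set D = diag(1, 1, 3, 1, 2, 2, 4, 2, 1, 1) and form L = D - A. Diagonalising L (or applying a numerical eigensolver to the 10x10 matrix) gives the spectrum above. The single zero eigenvalue shows the graph is connected. There is one zero in the spectrum, matching the 1 component.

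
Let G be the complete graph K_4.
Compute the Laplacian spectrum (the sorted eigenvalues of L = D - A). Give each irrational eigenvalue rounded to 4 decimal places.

[0, 4, 4, 4]

The graph has 4 vertices and degree multiset [3, 3, 3, 3]; D is the diagonal matrix of degrees and L = D - A. Since every row of L sums to 0, the all-ones vector is in the kernel and 0 is an eigenvalue. By the matrix-tree theorem the graph has (1/4) * product of the nonzero eigenvalues = 16 spanning trees.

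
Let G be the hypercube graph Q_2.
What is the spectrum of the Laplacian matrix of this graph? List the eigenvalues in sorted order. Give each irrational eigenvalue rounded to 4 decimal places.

The graph has 4 vertices and degree multiset [2, 2, 2, 2]; D is the diagonal matrix of degrees and L = D - A. Since every row of L sums to 0, the all-ones vector is in the kernel and 0 is an eigenvalue. The largest eigenvalue, 4, is at most the vertex count 4. There is one zero in the spectrum, matching the 1 component.

[0, 2, 2, 4]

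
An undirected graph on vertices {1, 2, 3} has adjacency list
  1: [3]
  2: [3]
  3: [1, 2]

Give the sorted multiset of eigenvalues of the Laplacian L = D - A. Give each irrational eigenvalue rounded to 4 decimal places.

With the vertex order [1, 2, 3], the degrees are [1, 1, 2], giving D = diag(1, 1, 2) and L = D - A. The multiplicity of 0 as a Laplacian eigenvalue equals the number of connected components. There is one zero in the spectrum, matching the 1 component.

[0, 1, 3]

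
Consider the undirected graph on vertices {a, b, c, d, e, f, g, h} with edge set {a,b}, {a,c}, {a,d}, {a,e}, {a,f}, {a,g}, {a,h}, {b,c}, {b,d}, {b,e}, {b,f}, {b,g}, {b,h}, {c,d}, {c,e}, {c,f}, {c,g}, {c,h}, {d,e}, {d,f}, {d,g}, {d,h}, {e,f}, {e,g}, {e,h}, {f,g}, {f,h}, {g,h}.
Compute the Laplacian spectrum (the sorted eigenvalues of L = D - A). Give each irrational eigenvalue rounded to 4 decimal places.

[0, 8, 8, 8, 8, 8, 8, 8]

Each diagonal entry of L is the vertex degree and each off-diagonal entry is -1 where an edge is present, 0 otherwise; in the order [a, b, c, d, e, f, g, h] the diagonal is [7, 7, 7, 7, 7, 7, 7, 7]. L is symmetric positive semidefinite, so every eigenvalue is real and nonnegative. The largest eigenvalue, 8, is at most the vertex count 8.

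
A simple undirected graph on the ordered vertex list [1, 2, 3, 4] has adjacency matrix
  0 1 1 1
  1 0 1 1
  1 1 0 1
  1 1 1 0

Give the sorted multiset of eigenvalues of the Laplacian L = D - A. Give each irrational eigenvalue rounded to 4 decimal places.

[0, 4, 4, 4]

With the vertex order [1, 2, 3, 4], the degrees are [3, 3, 3, 3], giving D = diag(3, 3, 3, 3) and L = D - A. The multiplicity of 0 as a Laplacian eigenvalue equals the number of connected components. The single zero eigenvalue shows the graph is connected. By the matrix-tree theorem the graph has (1/4) * product of the nonzero eigenvalues = 16 spanning trees.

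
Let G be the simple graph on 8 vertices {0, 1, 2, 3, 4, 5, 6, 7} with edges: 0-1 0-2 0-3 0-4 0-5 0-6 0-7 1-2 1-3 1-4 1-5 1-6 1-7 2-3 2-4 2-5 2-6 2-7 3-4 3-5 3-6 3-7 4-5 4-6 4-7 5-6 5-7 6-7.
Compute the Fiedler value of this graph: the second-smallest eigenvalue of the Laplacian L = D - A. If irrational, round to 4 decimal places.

8

With the vertex order [0, 1, 2, 3, 4, 5, 6, 7], the degrees are [7, 7, 7, 7, 7, 7, 7, 7], giving D = diag(7, 7, 7, 7, 7, 7, 7, 7) and L = D - A. The sorted Laplacian eigenvalues are [0, 8, 8, 8, 8, 8, 8, 8]; the algebraic connectivity is the second entry, 8. The largest eigenvalue, 8, is at most the vertex count 8.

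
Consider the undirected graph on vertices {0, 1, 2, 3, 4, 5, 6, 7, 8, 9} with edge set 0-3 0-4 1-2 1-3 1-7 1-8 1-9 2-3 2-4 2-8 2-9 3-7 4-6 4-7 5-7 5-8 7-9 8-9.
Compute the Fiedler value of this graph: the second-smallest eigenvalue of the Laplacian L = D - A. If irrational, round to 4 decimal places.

Reading degrees in the order [0, 1, 2, 3, 4, 5, 6, 7, 8, 9] gives [2, 5, 5, 4, 4, 2, 1, 5, 4, 4]; set D = diag(2, 5, 5, 4, 4, 2, 1, 5, 4, 4) and form L = D - A. The sorted Laplacian eigenvalues are [0, 0.7363, 1.4326, 2.1335, 3.7567, 4.0672, 4.6148, 5.7094, 6.2696, 7.2799]; the algebraic connectivity is the second entry, 0.7363. The largest eigenvalue, 7.2799, is at most the vertex count 10.

0.7363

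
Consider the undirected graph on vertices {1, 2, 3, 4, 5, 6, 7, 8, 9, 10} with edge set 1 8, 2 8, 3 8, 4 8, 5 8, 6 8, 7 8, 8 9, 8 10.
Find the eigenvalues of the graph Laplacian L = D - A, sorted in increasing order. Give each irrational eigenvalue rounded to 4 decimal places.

Each diagonal entry of L is the vertex degree and each off-diagonal entry is -1 where an edge is present, 0 otherwise; in the order [1, 2, 3, 4, 5, 6, 7, 8, 9, 10] the diagonal is [1, 1, 1, 1, 1, 1, 1, 9, 1, 1]. L is symmetric positive semidefinite, so every eigenvalue is real and nonnegative. The single zero eigenvalue shows the graph is connected. The eigenvalues sum to 18, which equals trace(L) = 2|E|. By the matrix-tree theorem the graph has (1/10) * product of the nonzero eigenvalues = 1 spanning tree.

[0, 1, 1, 1, 1, 1, 1, 1, 1, 10]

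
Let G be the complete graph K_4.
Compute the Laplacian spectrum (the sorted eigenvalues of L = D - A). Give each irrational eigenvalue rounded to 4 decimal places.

The graph has 4 vertices and degree multiset [3, 3, 3, 3]; D is the diagonal matrix of degrees and L = D - A. The multiplicity of 0 as a Laplacian eigenvalue equals the number of connected components. The single zero eigenvalue shows the graph is connected. The eigenvalues sum to 12, which equals trace(L) = 2|E|.

[0, 4, 4, 4]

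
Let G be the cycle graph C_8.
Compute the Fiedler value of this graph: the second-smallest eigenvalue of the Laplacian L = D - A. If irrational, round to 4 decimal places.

0.5858

The graph has 8 vertices and degree multiset [2, 2, 2, 2, 2, 2, 2, 2]; D is the diagonal matrix of degrees and L = D - A. Computing the eigenvalues of L and sorting gives [0, 0.5858, 0.5858, 2, 2, 3.4142, 3.4142, 4]. The Fiedler value lambda_2 = 0.5858 is strictly positive, so the graph is connected.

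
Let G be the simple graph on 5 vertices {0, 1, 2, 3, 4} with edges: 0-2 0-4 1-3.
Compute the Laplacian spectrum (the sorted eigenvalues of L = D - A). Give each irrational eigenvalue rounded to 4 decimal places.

[0, 0, 1, 2, 3]

With the vertex order [0, 1, 2, 3, 4], the degrees are [2, 1, 1, 1, 1], giving D = diag(2, 1, 1, 1, 1) and L = D - A. Since every row of L sums to 0, the all-ones vector is in the kernel and 0 is an eigenvalue. The 2 zero eigenvalues correspond to the 2 connected components.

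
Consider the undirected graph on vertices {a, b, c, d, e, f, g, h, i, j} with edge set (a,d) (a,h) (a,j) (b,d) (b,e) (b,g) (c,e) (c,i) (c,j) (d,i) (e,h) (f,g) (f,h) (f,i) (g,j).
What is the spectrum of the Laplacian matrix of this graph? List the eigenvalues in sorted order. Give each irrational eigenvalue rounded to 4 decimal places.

[0, 2, 2, 2, 2, 2, 5, 5, 5, 5]

Reading degrees in the order [a, b, c, d, e, f, g, h, i, j] gives [3, 3, 3, 3, 3, 3, 3, 3, 3, 3]; set D = diag(3, 3, 3, 3, 3, 3, 3, 3, 3, 3) and form L = D - A. L is symmetric positive semidefinite, so every eigenvalue is real and nonnegative. The single zero eigenvalue shows the graph is connected. By the matrix-tree theorem the graph has (1/10) * product of the nonzero eigenvalues = 2000 spanning trees.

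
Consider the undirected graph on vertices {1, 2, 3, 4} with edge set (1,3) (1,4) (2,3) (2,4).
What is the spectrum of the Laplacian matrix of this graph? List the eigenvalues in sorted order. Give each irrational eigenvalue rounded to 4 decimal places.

[0, 2, 2, 4]

With the vertex order [1, 2, 3, 4], the degrees are [2, 2, 2, 2], giving D = diag(2, 2, 2, 2) and L = D - A. The multiplicity of 0 as a Laplacian eigenvalue equals the number of connected components. The single zero eigenvalue shows the graph is connected. The eigenvalues sum to 8, which equals trace(L) = 2|E|. There is one zero in the spectrum, matching the 1 component.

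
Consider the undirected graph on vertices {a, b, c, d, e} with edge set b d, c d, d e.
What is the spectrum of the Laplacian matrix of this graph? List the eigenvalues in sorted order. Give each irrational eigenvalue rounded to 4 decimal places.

[0, 0, 1, 1, 4]

Reading degrees in the order [a, b, c, d, e] gives [0, 1, 1, 3, 1]; set D = diag(0, 1, 1, 3, 1) and form L = D - A. Diagonalising L (or applying a numerical eigensolver to the 5x5 matrix) gives the spectrum above. The 2 zero eigenvalues correspond to the 2 connected components. The largest eigenvalue, 4, is at most the vertex count 5.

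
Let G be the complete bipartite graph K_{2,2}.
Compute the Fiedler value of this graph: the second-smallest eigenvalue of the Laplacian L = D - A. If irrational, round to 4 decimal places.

2

The graph has 4 vertices and degree multiset [2, 2, 2, 2]; D is the diagonal matrix of degrees and L = D - A. Computing the eigenvalues of L and sorting gives [0, 2, 2, 4]. The Fiedler value lambda_2 = 2 is strictly positive, so the graph is connected.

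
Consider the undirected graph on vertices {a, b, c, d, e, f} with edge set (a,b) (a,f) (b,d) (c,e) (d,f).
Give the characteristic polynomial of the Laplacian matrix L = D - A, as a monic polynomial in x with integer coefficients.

With the vertex order [a, b, c, d, e, f], the degrees are [2, 2, 1, 2, 1, 2], giving D = diag(2, 2, 1, 2, 1, 2) and L = D - A. L has integer entries, so p(x) = det(xI - L) has integer coefficients. Expanding the determinant yields x^6 - 10x^5 + 36x^4 - 56x^3 + 32x^2. The constant term is 0 because L is singular (the all-ones vector lies in its kernel). There are 2 zeros in the spectrum, matching the 2 components.

x^6 - 10x^5 + 36x^4 - 56x^3 + 32x^2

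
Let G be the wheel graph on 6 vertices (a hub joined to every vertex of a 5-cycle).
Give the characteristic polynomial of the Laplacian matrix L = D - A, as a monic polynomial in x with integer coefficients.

x^6 - 20x^5 + 155x^4 - 580x^3 + 1045x^2 - 726x

The graph has 6 vertices and degree multiset [5, 3, 3, 3, 3, 3]; D is the diagonal matrix of degrees and L = D - A. Computing det(xI - L) by cofactor expansion (or equivalently via sum-over-permutations) gives x^6 - 20x^5 + 155x^4 - 580x^3 + 1045x^2 - 726x. Since p(0) = det(-L) = 0, x divides p(x). The largest eigenvalue, 6, is at most the vertex count 6. There is one zero in the spectrum, matching the 1 component.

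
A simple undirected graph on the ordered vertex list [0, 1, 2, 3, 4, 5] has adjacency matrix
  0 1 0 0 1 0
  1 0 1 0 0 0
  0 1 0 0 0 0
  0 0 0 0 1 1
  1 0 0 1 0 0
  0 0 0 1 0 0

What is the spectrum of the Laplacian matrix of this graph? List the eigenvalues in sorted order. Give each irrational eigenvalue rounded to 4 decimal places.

With the vertex order [0, 1, 2, 3, 4, 5], the degrees are [2, 2, 1, 2, 2, 1], giving D = diag(2, 2, 1, 2, 2, 1) and L = D - A. Diagonalising L (or applying a numerical eigensolver to the 6x6 matrix) gives the spectrum above. There is one zero in the spectrum, matching the 1 component. The eigenvalues sum to 10, which equals trace(L) = 2|E|.

[0, 0.2679, 1, 2, 3, 3.7321]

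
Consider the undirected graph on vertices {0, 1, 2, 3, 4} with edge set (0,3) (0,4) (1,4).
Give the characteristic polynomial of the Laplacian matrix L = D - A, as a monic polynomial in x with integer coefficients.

x^5 - 6x^4 + 10x^3 - 4x^2

Reading degrees in the order [0, 1, 2, 3, 4] gives [2, 1, 0, 1, 2]; set D = diag(2, 1, 0, 1, 2) and form L = D - A. Computing det(xI - L) by cofactor expansion (or equivalently via sum-over-permutations) gives x^5 - 6x^4 + 10x^3 - 4x^2. Since p(0) = det(-L) = 0, x divides p(x). The largest eigenvalue, 3.4142, is at most the vertex count 5.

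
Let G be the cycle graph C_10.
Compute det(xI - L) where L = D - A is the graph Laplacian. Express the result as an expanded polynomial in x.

x^10 - 20x^9 + 170x^8 - 800x^7 + 2275x^6 - 4004x^5 + 4290x^4 - 2640x^3 + 825x^2 - 100x

The graph has 10 vertices and degree multiset [2, 2, 2, 2, 2, 2, 2, 2, 2, 2]; D is the diagonal matrix of degrees and L = D - A. Computing det(xI - L) by cofactor expansion (or equivalently via sum-over-permutations) gives x^10 - 20x^9 + 170x^8 - 800x^7 + 2275x^6 - 4004x^5 + 4290x^4 - 2640x^3 + 825x^2 - 100x. Since p(0) = det(-L) = 0, x divides p(x). The largest eigenvalue, 4, is at most the vertex count 10.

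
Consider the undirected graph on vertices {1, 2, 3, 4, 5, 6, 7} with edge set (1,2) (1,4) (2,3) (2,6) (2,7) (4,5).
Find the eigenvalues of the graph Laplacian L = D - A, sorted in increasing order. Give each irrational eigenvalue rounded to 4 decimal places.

[0, 0.2955, 1, 1, 1.4911, 3.1169, 5.0965]

With the vertex order [1, 2, 3, 4, 5, 6, 7], the degrees are [2, 4, 1, 2, 1, 1, 1], giving D = diag(2, 4, 1, 2, 1, 1, 1) and L = D - A. L is symmetric positive semidefinite, so every eigenvalue is real and nonnegative. The single zero eigenvalue shows the graph is connected.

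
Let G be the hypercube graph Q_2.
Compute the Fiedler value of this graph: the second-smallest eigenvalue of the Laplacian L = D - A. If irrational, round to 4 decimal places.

2

The graph has 4 vertices and degree multiset [2, 2, 2, 2]; D is the diagonal matrix of degrees and L = D - A. The smallest Laplacian eigenvalue is always 0. The next one, lambda_2 = 2, measures how hard the graph is to disconnect: larger values mean better connectivity. There is one zero in the spectrum, matching the 1 component.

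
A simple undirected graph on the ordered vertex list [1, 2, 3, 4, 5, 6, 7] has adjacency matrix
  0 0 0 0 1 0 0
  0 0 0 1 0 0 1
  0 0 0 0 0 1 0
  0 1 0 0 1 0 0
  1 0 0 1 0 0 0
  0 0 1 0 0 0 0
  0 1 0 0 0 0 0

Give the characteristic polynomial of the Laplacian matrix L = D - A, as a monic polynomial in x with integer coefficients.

Reading degrees in the order [1, 2, 3, 4, 5, 6, 7] gives [1, 2, 1, 2, 2, 1, 1]; set D = diag(1, 2, 1, 2, 2, 1, 1) and form L = D - A. Computing det(xI - L) by cofactor expansion (or equivalently via sum-over-permutations) gives x^7 - 10x^6 + 37x^5 - 62x^4 + 45x^3 - 10x^2. The coefficient of x^6 equals -trace(L) = -10, matching the sum of degrees. There are 2 zeros in the spectrum, matching the 2 components. The eigenvalues sum to 10, which equals trace(L) = 2|E|.

x^7 - 10x^6 + 37x^5 - 62x^4 + 45x^3 - 10x^2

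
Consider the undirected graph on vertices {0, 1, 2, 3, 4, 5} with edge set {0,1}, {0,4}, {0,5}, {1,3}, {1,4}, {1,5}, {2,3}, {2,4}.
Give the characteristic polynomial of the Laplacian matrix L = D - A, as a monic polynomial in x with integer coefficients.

Reading degrees in the order [0, 1, 2, 3, 4, 5] gives [3, 4, 2, 2, 3, 2]; set D = diag(3, 4, 2, 2, 3, 2) and form L = D - A. L has integer entries, so p(x) = det(xI - L) has integer coefficients. Expanding the determinant yields x^6 - 16x^5 + 97x^4 - 276x^3 + 364x^2 - 174x. The coefficient of x^5 equals -trace(L) = -16, matching the sum of degrees.

x^6 - 16x^5 + 97x^4 - 276x^3 + 364x^2 - 174x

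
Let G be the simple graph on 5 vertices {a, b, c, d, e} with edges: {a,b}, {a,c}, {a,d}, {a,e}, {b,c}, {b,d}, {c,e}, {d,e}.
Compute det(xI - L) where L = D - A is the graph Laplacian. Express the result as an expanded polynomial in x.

x^5 - 16x^4 + 94x^3 - 240x^2 + 225x

Reading degrees in the order [a, b, c, d, e] gives [4, 3, 3, 3, 3]; set D = diag(4, 3, 3, 3, 3) and form L = D - A. The eigenvalues of L are [0, 3, 3, 5, 5]; the characteristic polynomial is the product of (x - lambda_i), which multiplies out to x^5 - 16x^4 + 94x^3 - 240x^2 + 225x. Since p(0) = det(-L) = 0, x divides p(x). There is one zero in the spectrum, matching the 1 component. The eigenvalues sum to 16, which equals trace(L) = 2|E|.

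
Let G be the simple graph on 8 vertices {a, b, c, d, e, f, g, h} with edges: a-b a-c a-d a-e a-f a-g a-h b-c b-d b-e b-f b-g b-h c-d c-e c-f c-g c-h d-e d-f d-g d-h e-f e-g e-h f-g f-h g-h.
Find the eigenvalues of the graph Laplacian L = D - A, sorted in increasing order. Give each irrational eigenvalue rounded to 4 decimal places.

Reading degrees in the order [a, b, c, d, e, f, g, h] gives [7, 7, 7, 7, 7, 7, 7, 7]; set D = diag(7, 7, 7, 7, 7, 7, 7, 7) and form L = D - A. Diagonalising L (or applying a numerical eigensolver to the 8x8 matrix) gives the spectrum above. There is one zero in the spectrum, matching the 1 component.

[0, 8, 8, 8, 8, 8, 8, 8]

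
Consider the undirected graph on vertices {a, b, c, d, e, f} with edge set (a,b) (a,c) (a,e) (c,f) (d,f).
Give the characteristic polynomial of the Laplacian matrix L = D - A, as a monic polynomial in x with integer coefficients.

Reading degrees in the order [a, b, c, d, e, f] gives [3, 1, 2, 1, 1, 2]; set D = diag(3, 1, 2, 1, 1, 2) and form L = D - A. L has integer entries, so p(x) = det(xI - L) has integer coefficients. Expanding the determinant yields x^6 - 10x^5 + 35x^4 - 52x^3 + 32x^2 - 6x. Since p(0) = det(-L) = 0, x divides p(x). There is one zero in the spectrum, matching the 1 component. The largest eigenvalue, 4.2143, is at most the vertex count 6.

x^6 - 10x^5 + 35x^4 - 52x^3 + 32x^2 - 6x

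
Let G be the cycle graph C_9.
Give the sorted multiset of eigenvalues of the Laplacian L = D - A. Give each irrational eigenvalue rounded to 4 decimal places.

[0, 0.4679, 0.4679, 1.6527, 1.6527, 3, 3, 3.8794, 3.8794]

The graph has 9 vertices and degree multiset [2, 2, 2, 2, 2, 2, 2, 2, 2]; D is the diagonal matrix of degrees and L = D - A. The multiplicity of 0 as a Laplacian eigenvalue equals the number of connected components. The single zero eigenvalue shows the graph is connected. The eigenvalues sum to 18, which equals trace(L) = 2|E|. There is one zero in the spectrum, matching the 1 component.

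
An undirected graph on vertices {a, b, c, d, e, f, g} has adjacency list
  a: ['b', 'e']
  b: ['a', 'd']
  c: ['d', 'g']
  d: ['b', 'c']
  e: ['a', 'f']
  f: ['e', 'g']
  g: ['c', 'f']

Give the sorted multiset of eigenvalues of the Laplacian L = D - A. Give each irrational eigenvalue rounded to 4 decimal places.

With the vertex order [a, b, c, d, e, f, g], the degrees are [2, 2, 2, 2, 2, 2, 2], giving D = diag(2, 2, 2, 2, 2, 2, 2) and L = D - A. Diagonalising L (or applying a numerical eigensolver to the 7x7 matrix) gives the spectrum above. There is one zero in the spectrum, matching the 1 component.

[0, 0.7530, 0.7530, 2.4450, 2.4450, 3.8019, 3.8019]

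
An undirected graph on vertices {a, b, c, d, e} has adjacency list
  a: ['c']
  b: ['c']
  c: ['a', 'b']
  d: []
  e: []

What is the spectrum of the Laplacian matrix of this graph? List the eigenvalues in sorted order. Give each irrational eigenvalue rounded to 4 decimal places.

Reading degrees in the order [a, b, c, d, e] gives [1, 1, 2, 0, 0]; set D = diag(1, 1, 2, 0, 0) and form L = D - A. The multiplicity of 0 as a Laplacian eigenvalue equals the number of connected components. The 3 zero eigenvalues correspond to the 3 connected components. There are 3 zeros in the spectrum, matching the 3 components. The eigenvalues sum to 4, which equals trace(L) = 2|E|.

[0, 0, 0, 1, 3]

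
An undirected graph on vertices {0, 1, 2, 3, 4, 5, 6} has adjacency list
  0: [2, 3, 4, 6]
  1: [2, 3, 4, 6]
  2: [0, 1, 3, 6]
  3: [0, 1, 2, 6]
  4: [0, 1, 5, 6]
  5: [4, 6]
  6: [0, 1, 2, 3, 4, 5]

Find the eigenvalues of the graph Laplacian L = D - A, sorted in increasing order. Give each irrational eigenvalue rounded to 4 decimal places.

With the vertex order [0, 1, 2, 3, 4, 5, 6], the degrees are [4, 4, 4, 4, 4, 2, 6], giving D = diag(4, 4, 4, 4, 4, 2, 6) and L = D - A. L is symmetric positive semidefinite, so every eigenvalue is real and nonnegative. The largest eigenvalue, 7, is at most the vertex count 7.

[0, 1.7639, 4, 4, 5, 6.2361, 7]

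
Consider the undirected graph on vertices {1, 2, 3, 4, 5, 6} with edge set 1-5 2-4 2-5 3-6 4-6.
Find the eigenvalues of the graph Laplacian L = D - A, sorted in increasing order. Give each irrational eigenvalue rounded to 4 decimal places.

[0, 0.2679, 1, 2, 3, 3.7321]

Reading degrees in the order [1, 2, 3, 4, 5, 6] gives [1, 2, 1, 2, 2, 2]; set D = diag(1, 2, 1, 2, 2, 2) and form L = D - A. L is symmetric positive semidefinite, so every eigenvalue is real and nonnegative. The single zero eigenvalue shows the graph is connected. The eigenvalues sum to 10, which equals trace(L) = 2|E|. There is one zero in the spectrum, matching the 1 component.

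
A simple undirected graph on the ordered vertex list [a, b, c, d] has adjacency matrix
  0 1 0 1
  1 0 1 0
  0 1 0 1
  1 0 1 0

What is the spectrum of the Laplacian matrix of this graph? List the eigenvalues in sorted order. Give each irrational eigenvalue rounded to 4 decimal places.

[0, 2, 2, 4]

With the vertex order [a, b, c, d], the degrees are [2, 2, 2, 2], giving D = diag(2, 2, 2, 2) and L = D - A. Diagonalising L (or applying a numerical eigensolver to the 4x4 matrix) gives the spectrum above. There is one zero in the spectrum, matching the 1 component.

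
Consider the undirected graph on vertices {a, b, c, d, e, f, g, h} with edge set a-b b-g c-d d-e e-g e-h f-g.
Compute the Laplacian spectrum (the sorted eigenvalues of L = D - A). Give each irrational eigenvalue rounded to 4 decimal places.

With the vertex order [a, b, c, d, e, f, g, h], the degrees are [1, 2, 1, 2, 3, 1, 3, 1], giving D = diag(1, 2, 1, 2, 3, 1, 3, 1) and L = D - A. The multiplicity of 0 as a Laplacian eigenvalue equals the number of connected components. The single zero eigenvalue shows the graph is connected. The eigenvalues sum to 14, which equals trace(L) = 2|E|.

[0, 0.2509, 0.5858, 0.7287, 2, 2.3349, 3.4142, 4.6855]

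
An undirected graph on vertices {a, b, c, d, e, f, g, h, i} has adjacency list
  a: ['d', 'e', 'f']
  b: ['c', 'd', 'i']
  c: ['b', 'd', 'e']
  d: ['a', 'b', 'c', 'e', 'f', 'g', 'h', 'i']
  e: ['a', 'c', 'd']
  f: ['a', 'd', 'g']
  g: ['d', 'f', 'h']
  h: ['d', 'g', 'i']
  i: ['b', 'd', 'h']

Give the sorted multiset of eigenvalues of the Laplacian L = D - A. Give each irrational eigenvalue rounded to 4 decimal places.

Reading degrees in the order [a, b, c, d, e, f, g, h, i] gives [3, 3, 3, 8, 3, 3, 3, 3, 3]; set D = diag(3, 3, 3, 8, 3, 3, 3, 3, 3) and form L = D - A. Since every row of L sums to 0, the all-ones vector is in the kernel and 0 is an eigenvalue. The single zero eigenvalue shows the graph is connected. By the matrix-tree theorem the graph has (1/9) * product of the nonzero eigenvalues = 2205 spanning trees. There is one zero in the spectrum, matching the 1 component.

[0, 1.5858, 1.5858, 3, 3, 4.4142, 4.4142, 5, 9]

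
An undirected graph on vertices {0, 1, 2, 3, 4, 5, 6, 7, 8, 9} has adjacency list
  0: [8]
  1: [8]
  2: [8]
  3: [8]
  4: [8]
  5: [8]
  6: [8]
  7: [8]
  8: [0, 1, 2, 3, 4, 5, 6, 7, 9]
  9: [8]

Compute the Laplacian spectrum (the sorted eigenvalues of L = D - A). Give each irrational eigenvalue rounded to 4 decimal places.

[0, 1, 1, 1, 1, 1, 1, 1, 1, 10]

Reading degrees in the order [0, 1, 2, 3, 4, 5, 6, 7, 8, 9] gives [1, 1, 1, 1, 1, 1, 1, 1, 9, 1]; set D = diag(1, 1, 1, 1, 1, 1, 1, 1, 9, 1) and form L = D - A. L is symmetric positive semidefinite, so every eigenvalue is real and nonnegative. The eigenvalues sum to 18, which equals trace(L) = 2|E|.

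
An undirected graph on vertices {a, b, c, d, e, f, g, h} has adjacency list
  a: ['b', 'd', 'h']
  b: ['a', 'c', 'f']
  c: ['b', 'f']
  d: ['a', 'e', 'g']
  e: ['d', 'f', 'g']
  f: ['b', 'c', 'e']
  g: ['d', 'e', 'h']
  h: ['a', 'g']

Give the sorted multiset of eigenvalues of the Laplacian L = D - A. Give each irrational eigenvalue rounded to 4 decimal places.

[0, 0.7573, 1.7142, 2.5590, 3.2266, 4, 4.6896, 5.0534]

Reading degrees in the order [a, b, c, d, e, f, g, h] gives [3, 3, 2, 3, 3, 3, 3, 2]; set D = diag(3, 3, 2, 3, 3, 3, 3, 2) and form L = D - A. L is symmetric positive semidefinite, so every eigenvalue is real and nonnegative. The single zero eigenvalue shows the graph is connected.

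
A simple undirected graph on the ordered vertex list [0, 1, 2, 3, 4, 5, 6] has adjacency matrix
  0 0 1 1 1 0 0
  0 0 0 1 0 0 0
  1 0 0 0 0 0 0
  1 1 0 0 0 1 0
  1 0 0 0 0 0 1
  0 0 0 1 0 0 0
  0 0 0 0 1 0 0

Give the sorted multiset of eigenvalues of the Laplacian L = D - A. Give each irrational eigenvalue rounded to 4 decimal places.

Each diagonal entry of L is the vertex degree and each off-diagonal entry is -1 where an edge is present, 0 otherwise; in the order [0, 1, 2, 3, 4, 5, 6] the diagonal is [3, 1, 1, 3, 2, 1, 1]. Since every row of L sums to 0, the all-ones vector is in the kernel and 0 is an eigenvalue. By the matrix-tree theorem the graph has (1/7) * product of the nonzero eigenvalues = 1 spanning tree. The eigenvalues sum to 12, which equals trace(L) = 2|E|.

[0, 0.3217, 0.6802, 1, 2.1397, 3.2297, 4.6287]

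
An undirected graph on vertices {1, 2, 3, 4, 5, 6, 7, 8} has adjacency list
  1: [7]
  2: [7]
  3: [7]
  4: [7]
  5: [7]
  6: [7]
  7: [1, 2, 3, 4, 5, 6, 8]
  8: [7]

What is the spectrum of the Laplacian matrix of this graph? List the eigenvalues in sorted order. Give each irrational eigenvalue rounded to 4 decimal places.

[0, 1, 1, 1, 1, 1, 1, 8]

Reading degrees in the order [1, 2, 3, 4, 5, 6, 7, 8] gives [1, 1, 1, 1, 1, 1, 7, 1]; set D = diag(1, 1, 1, 1, 1, 1, 7, 1) and form L = D - A. Diagonalising L (or applying a numerical eigensolver to the 8x8 matrix) gives the spectrum above.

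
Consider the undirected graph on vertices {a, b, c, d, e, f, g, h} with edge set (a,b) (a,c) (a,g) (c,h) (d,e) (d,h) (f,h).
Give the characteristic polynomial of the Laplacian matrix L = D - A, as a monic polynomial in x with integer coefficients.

With the vertex order [a, b, c, d, e, f, g, h], the degrees are [3, 1, 2, 2, 1, 1, 1, 3], giving D = diag(3, 1, 2, 2, 1, 1, 1, 3) and L = D - A. Computing det(xI - L) by cofactor expansion (or equivalently via sum-over-permutations) gives x^8 - 14x^7 + 76x^6 - 204x^5 + 288x^4 - 210x^3 + 71x^2 - 8x. The constant term is 0 because L is singular (the all-ones vector lies in its kernel). The eigenvalues sum to 14, which equals trace(L) = 2|E|. The largest eigenvalue, 4.4763, is at most the vertex count 8.

x^8 - 14x^7 + 76x^6 - 204x^5 + 288x^4 - 210x^3 + 71x^2 - 8x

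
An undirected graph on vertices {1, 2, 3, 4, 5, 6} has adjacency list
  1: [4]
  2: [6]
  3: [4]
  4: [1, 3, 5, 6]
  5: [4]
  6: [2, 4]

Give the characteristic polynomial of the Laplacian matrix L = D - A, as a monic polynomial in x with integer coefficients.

x^6 - 10x^5 + 33x^4 - 46x^3 + 28x^2 - 6x

Reading degrees in the order [1, 2, 3, 4, 5, 6] gives [1, 1, 1, 4, 1, 2]; set D = diag(1, 1, 1, 4, 1, 2) and form L = D - A. L has integer entries, so p(x) = det(xI - L) has integer coefficients. Expanding the determinant yields x^6 - 10x^5 + 33x^4 - 46x^3 + 28x^2 - 6x. The coefficient of x^5 equals -trace(L) = -10, matching the sum of degrees. The largest eigenvalue, 5.0861, is at most the vertex count 6. There is one zero in the spectrum, matching the 1 component.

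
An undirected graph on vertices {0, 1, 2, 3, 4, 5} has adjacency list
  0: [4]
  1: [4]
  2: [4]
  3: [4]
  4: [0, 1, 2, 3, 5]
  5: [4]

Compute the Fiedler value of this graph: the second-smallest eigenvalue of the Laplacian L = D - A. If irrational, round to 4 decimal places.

1

Reading degrees in the order [0, 1, 2, 3, 4, 5] gives [1, 1, 1, 1, 5, 1]; set D = diag(1, 1, 1, 1, 5, 1) and form L = D - A. Computing the eigenvalues of L and sorting gives [0, 1, 1, 1, 1, 6]. The Fiedler value lambda_2 = 1 is strictly positive, so the graph is connected. The largest eigenvalue, 6, is at most the vertex count 6.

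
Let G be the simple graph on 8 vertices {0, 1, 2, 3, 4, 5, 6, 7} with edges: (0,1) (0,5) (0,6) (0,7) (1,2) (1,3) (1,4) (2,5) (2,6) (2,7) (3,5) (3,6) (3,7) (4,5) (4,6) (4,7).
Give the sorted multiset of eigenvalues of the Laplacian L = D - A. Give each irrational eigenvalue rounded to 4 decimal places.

Each diagonal entry of L is the vertex degree and each off-diagonal entry is -1 where an edge is present, 0 otherwise; in the order [0, 1, 2, 3, 4, 5, 6, 7] the diagonal is [4, 4, 4, 4, 4, 4, 4, 4]. The multiplicity of 0 as a Laplacian eigenvalue equals the number of connected components. The eigenvalues sum to 32, which equals trace(L) = 2|E|. There is one zero in the spectrum, matching the 1 component.

[0, 4, 4, 4, 4, 4, 4, 8]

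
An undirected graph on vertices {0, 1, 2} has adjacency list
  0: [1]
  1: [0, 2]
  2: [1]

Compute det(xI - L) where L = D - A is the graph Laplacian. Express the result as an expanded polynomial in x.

x^3 - 4x^2 + 3x

Reading degrees in the order [0, 1, 2] gives [1, 2, 1]; set D = diag(1, 2, 1) and form L = D - A. The eigenvalues of L are [0, 1, 3]; the characteristic polynomial is the product of (x - lambda_i), which multiplies out to x^3 - 4x^2 + 3x. Since p(0) = det(-L) = 0, x divides p(x). By the matrix-tree theorem the graph has (1/3) * product of the nonzero eigenvalues = 1 spanning tree.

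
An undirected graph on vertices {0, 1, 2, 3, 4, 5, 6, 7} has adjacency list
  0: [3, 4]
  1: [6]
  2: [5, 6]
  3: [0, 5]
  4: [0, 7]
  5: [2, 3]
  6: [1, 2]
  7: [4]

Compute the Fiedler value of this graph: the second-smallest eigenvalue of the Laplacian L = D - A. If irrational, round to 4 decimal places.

Each diagonal entry of L is the vertex degree and each off-diagonal entry is -1 where an edge is present, 0 otherwise; in the order [0, 1, 2, 3, 4, 5, 6, 7] the diagonal is [2, 1, 2, 2, 2, 2, 2, 1]. Computing the eigenvalues of L and sorting gives [0, 0.1522, 0.5858, 1.2346, 2, 2.7654, 3.4142, 3.8478]. The Fiedler value lambda_2 = 0.1522 is strictly positive, so the graph is connected. There is one zero in the spectrum, matching the 1 component. By the matrix-tree theorem the graph has (1/8) * product of the nonzero eigenvalues = 1 spanning tree.

0.1522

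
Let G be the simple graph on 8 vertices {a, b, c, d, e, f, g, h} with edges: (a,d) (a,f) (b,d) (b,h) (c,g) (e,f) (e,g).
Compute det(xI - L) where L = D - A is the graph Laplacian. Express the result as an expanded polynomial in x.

Reading degrees in the order [a, b, c, d, e, f, g, h] gives [2, 2, 1, 2, 2, 2, 2, 1]; set D = diag(2, 2, 1, 2, 2, 2, 2, 1) and form L = D - A. Computing det(xI - L) by cofactor expansion (or equivalently via sum-over-permutations) gives x^8 - 14x^7 + 78x^6 - 220x^5 + 330x^4 - 252x^3 + 84x^2 - 8x. The coefficient of x^7 equals -trace(L) = -14, matching the sum of degrees. The eigenvalues sum to 14, which equals trace(L) = 2|E|. There is one zero in the spectrum, matching the 1 component.

x^8 - 14x^7 + 78x^6 - 220x^5 + 330x^4 - 252x^3 + 84x^2 - 8x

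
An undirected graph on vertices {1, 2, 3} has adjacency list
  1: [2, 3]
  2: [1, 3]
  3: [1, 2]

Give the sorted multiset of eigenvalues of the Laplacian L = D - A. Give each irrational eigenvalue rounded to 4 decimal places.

Reading degrees in the order [1, 2, 3] gives [2, 2, 2]; set D = diag(2, 2, 2) and form L = D - A. The multiplicity of 0 as a Laplacian eigenvalue equals the number of connected components. The single zero eigenvalue shows the graph is connected. The largest eigenvalue, 3, is at most the vertex count 3.

[0, 3, 3]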